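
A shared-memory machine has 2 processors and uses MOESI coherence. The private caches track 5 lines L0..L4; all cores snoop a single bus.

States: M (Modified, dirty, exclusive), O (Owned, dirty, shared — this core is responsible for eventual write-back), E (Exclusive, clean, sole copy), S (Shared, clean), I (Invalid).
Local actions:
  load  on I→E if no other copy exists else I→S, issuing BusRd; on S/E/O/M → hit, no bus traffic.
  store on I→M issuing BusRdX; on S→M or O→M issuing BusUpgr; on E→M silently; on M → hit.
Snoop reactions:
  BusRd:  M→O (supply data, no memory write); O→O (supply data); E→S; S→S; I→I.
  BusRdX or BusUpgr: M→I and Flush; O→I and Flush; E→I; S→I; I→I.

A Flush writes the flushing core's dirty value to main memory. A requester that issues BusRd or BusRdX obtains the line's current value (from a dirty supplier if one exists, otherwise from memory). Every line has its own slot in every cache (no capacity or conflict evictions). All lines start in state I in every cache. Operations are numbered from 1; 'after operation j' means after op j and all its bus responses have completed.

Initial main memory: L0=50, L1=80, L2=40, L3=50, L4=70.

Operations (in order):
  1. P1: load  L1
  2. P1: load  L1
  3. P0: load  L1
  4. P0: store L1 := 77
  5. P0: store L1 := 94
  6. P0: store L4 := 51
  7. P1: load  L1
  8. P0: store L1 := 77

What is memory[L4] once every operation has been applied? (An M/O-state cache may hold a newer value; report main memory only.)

memory[L4] = 70

[1] P1: load  L1 | P0:I, P1:E(80) | bus: BusRd
[2] P1: load  L1 | P0:I, P1:E(80) | bus: none
[3] P0: load  L1 | P0:S(80), P1:S(80) | bus: BusRd
[4] P0: store L1 := 77 | P0:M(77), P1:I | bus: BusUpgr
[5] P0: store L1 := 94 | P0:M(94), P1:I | bus: none
[6] P0: store L4 := 51 | P0:M(51), P1:I | bus: BusRdX
[7] P1: load  L1 | P0:O(94), P1:S(94) | bus: BusRd
[8] P0: store L1 := 77 | P0:M(77), P1:I | bus: BusUpgr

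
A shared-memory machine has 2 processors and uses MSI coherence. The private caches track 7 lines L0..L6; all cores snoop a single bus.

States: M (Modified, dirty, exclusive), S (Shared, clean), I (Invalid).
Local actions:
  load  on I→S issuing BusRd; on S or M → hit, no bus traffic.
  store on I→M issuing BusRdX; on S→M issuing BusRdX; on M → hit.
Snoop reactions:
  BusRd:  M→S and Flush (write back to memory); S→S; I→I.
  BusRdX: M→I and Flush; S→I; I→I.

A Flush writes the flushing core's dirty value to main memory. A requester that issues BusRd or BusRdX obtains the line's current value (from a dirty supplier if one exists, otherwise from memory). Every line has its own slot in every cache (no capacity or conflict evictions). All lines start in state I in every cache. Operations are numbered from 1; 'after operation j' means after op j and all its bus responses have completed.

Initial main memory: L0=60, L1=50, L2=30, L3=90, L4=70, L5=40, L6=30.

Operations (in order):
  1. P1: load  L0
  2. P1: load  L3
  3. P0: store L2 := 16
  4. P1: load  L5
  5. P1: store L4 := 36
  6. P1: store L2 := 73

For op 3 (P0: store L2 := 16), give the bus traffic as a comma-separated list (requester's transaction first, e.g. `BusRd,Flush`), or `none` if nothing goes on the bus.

[1] P1: load  L0 | P0:I, P1:S(60) | bus: BusRd
[2] P1: load  L3 | P0:I, P1:S(90) | bus: BusRd
[3] P0: store L2 := 16 | P0:M(16), P1:I | bus: BusRdX
[4] P1: load  L5 | P0:I, P1:S(40) | bus: BusRd
[5] P1: store L4 := 36 | P0:I, P1:M(36) | bus: BusRdX
[6] P1: store L2 := 73 | P0:I, P1:M(73) | bus: BusRdX,Flush

bus = BusRdX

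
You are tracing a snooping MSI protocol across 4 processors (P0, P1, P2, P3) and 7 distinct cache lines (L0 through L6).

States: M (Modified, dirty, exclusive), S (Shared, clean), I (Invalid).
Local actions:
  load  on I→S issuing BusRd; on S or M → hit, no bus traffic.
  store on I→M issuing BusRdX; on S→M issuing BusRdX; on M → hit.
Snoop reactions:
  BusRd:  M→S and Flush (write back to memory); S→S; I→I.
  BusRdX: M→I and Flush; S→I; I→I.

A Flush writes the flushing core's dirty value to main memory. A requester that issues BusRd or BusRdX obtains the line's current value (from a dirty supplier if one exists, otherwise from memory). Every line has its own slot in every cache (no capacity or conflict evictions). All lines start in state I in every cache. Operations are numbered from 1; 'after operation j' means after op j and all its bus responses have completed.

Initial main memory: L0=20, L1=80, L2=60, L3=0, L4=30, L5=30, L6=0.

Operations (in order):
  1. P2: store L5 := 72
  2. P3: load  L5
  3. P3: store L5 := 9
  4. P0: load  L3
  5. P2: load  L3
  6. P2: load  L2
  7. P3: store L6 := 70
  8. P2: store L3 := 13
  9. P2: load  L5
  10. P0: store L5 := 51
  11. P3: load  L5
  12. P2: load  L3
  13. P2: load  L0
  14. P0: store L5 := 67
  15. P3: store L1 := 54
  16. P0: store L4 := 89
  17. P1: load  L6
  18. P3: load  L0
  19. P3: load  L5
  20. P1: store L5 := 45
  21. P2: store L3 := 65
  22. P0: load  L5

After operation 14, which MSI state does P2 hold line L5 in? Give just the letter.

state = I

1. P2: store L5 := 72  bus=[BusRdX]  L5: P0=I P1=I P2=M P3=I  mem[L5]=30
2. P3: load  L5  bus=[BusRd,Flush]  L5: P0=I P1=I P2=S P3=S  mem[L5]=72
3. P3: store L5 := 9  bus=[BusRdX]  L5: P0=I P1=I P2=I P3=M  mem[L5]=72
4. P0: load  L3  bus=[BusRd]  L3: P0=S P1=I P2=I P3=I  mem[L3]=0
5. P2: load  L3  bus=[BusRd]  L3: P0=S P1=I P2=S P3=I  mem[L3]=0
6. P2: load  L2  bus=[BusRd]  L2: P0=I P1=I P2=S P3=I  mem[L2]=60
7. P3: store L6 := 70  bus=[BusRdX]  L6: P0=I P1=I P2=I P3=M  mem[L6]=0
8. P2: store L3 := 13  bus=[BusRdX]  L3: P0=I P1=I P2=M P3=I  mem[L3]=0
9. P2: load  L5  bus=[BusRd,Flush]  L5: P0=I P1=I P2=S P3=S  mem[L5]=9
10. P0: store L5 := 51  bus=[BusRdX]  L5: P0=M P1=I P2=I P3=I  mem[L5]=9
11. P3: load  L5  bus=[BusRd,Flush]  L5: P0=S P1=I P2=I P3=S  mem[L5]=51
12. P2: load  L3  bus=[-]  L3: P0=I P1=I P2=M P3=I  mem[L3]=0
13. P2: load  L0  bus=[BusRd]  L0: P0=I P1=I P2=S P3=I  mem[L0]=20
14. P0: store L5 := 67  bus=[BusRdX]  L5: P0=M P1=I P2=I P3=I  mem[L5]=51
15. P3: store L1 := 54  bus=[BusRdX]  L1: P0=I P1=I P2=I P3=M  mem[L1]=80
16. P0: store L4 := 89  bus=[BusRdX]  L4: P0=M P1=I P2=I P3=I  mem[L4]=30
17. P1: load  L6  bus=[BusRd,Flush]  L6: P0=I P1=S P2=I P3=S  mem[L6]=70
18. P3: load  L0  bus=[BusRd]  L0: P0=I P1=I P2=S P3=S  mem[L0]=20
19. P3: load  L5  bus=[BusRd,Flush]  L5: P0=S P1=I P2=I P3=S  mem[L5]=67
20. P1: store L5 := 45  bus=[BusRdX]  L5: P0=I P1=M P2=I P3=I  mem[L5]=67
21. P2: store L3 := 65  bus=[-]  L3: P0=I P1=I P2=M P3=I  mem[L3]=0
22. P0: load  L5  bus=[BusRd,Flush]  L5: P0=S P1=S P2=I P3=I  mem[L5]=45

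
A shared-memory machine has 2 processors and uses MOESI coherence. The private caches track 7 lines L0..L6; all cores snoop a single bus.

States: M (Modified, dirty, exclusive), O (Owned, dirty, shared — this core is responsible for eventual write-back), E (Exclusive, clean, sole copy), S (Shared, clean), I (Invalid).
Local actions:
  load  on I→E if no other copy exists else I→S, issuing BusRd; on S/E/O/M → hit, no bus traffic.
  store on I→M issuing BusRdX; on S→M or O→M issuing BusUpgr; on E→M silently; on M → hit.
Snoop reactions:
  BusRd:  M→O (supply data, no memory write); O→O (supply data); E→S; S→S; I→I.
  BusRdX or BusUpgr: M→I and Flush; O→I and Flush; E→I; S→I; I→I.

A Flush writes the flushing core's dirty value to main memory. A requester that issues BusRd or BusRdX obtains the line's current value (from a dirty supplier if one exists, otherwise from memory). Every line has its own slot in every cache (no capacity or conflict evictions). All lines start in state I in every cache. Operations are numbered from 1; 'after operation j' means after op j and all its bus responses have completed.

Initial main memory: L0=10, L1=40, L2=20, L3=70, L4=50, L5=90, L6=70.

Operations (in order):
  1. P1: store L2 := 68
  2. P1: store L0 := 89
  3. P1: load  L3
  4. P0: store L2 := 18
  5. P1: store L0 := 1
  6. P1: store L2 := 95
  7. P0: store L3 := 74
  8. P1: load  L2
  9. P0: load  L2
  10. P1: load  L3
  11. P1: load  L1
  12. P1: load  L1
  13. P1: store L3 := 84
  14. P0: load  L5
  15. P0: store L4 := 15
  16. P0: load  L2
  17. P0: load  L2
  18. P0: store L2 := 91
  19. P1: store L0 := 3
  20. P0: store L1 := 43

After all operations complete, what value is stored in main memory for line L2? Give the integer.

1. P1: store L2 := 68  bus=[BusRdX]  L2: P0=I P1=M  mem[L2]=20
2. P1: store L0 := 89  bus=[BusRdX]  L0: P0=I P1=M  mem[L0]=10
3. P1: load  L3  bus=[BusRd]  L3: P0=I P1=E  mem[L3]=70
4. P0: store L2 := 18  bus=[BusRdX,Flush]  L2: P0=M P1=I  mem[L2]=68
5. P1: store L0 := 1  bus=[-]  L0: P0=I P1=M  mem[L0]=10
6. P1: store L2 := 95  bus=[BusRdX,Flush]  L2: P0=I P1=M  mem[L2]=18
7. P0: store L3 := 74  bus=[BusRdX]  L3: P0=M P1=I  mem[L3]=70
8. P1: load  L2  bus=[-]  L2: P0=I P1=M  mem[L2]=18
9. P0: load  L2  bus=[BusRd]  L2: P0=S P1=O  mem[L2]=18
10. P1: load  L3  bus=[BusRd]  L3: P0=O P1=S  mem[L3]=70
11. P1: load  L1  bus=[BusRd]  L1: P0=I P1=E  mem[L1]=40
12. P1: load  L1  bus=[-]  L1: P0=I P1=E  mem[L1]=40
13. P1: store L3 := 84  bus=[BusUpgr,Flush]  L3: P0=I P1=M  mem[L3]=74
14. P0: load  L5  bus=[BusRd]  L5: P0=E P1=I  mem[L5]=90
15. P0: store L4 := 15  bus=[BusRdX]  L4: P0=M P1=I  mem[L4]=50
16. P0: load  L2  bus=[-]  L2: P0=S P1=O  mem[L2]=18
17. P0: load  L2  bus=[-]  L2: P0=S P1=O  mem[L2]=18
18. P0: store L2 := 91  bus=[BusUpgr,Flush]  L2: P0=M P1=I  mem[L2]=95
19. P1: store L0 := 3  bus=[-]  L0: P0=I P1=M  mem[L0]=10
20. P0: store L1 := 43  bus=[BusRdX]  L1: P0=M P1=I  mem[L1]=40

memory[L2] = 95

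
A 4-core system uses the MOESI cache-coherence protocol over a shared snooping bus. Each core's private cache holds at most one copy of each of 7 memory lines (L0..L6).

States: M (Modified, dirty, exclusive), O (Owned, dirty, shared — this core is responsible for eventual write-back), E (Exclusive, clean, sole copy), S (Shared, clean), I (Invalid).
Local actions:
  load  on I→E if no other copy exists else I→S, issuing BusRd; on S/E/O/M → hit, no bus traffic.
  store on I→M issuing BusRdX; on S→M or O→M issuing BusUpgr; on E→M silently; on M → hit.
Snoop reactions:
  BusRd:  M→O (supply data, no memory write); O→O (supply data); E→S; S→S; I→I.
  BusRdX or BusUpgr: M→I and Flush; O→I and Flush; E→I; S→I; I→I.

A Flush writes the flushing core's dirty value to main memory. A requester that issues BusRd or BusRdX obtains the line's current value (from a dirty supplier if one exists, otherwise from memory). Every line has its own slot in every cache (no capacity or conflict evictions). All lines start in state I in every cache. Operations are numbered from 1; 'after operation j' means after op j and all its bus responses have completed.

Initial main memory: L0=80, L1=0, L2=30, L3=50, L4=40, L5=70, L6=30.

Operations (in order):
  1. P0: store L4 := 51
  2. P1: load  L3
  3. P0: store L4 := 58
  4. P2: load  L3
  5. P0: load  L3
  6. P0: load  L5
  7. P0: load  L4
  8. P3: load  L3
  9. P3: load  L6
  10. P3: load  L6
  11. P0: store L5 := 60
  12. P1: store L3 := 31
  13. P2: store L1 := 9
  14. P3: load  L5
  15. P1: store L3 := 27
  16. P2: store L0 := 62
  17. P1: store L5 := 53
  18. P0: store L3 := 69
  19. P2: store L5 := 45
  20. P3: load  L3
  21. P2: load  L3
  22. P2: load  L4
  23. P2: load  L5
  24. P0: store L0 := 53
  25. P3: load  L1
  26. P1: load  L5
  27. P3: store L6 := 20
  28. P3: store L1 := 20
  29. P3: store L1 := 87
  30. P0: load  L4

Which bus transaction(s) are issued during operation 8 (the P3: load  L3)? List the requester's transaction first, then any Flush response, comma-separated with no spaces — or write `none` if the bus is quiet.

[1] P0: store L4 := 51 | P0:M(51), P1:I, P2:I, P3:I | bus: BusRdX
[2] P1: load  L3 | P0:I, P1:E(50), P2:I, P3:I | bus: BusRd
[3] P0: store L4 := 58 | P0:M(58), P1:I, P2:I, P3:I | bus: none
[4] P2: load  L3 | P0:I, P1:S(50), P2:S(50), P3:I | bus: BusRd
[5] P0: load  L3 | P0:S(50), P1:S(50), P2:S(50), P3:I | bus: BusRd
[6] P0: load  L5 | P0:E(70), P1:I, P2:I, P3:I | bus: BusRd
[7] P0: load  L4 | P0:M(58), P1:I, P2:I, P3:I | bus: none
[8] P3: load  L3 | P0:S(50), P1:S(50), P2:S(50), P3:S(50) | bus: BusRd
[9] P3: load  L6 | P0:I, P1:I, P2:I, P3:E(30) | bus: BusRd
[10] P3: load  L6 | P0:I, P1:I, P2:I, P3:E(30) | bus: none
[11] P0: store L5 := 60 | P0:M(60), P1:I, P2:I, P3:I | bus: none
[12] P1: store L3 := 31 | P0:I, P1:M(31), P2:I, P3:I | bus: BusUpgr
[13] P2: store L1 := 9 | P0:I, P1:I, P2:M(9), P3:I | bus: BusRdX
[14] P3: load  L5 | P0:O(60), P1:I, P2:I, P3:S(60) | bus: BusRd
[15] P1: store L3 := 27 | P0:I, P1:M(27), P2:I, P3:I | bus: none
[16] P2: store L0 := 62 | P0:I, P1:I, P2:M(62), P3:I | bus: BusRdX
[17] P1: store L5 := 53 | P0:I, P1:M(53), P2:I, P3:I | bus: BusRdX,Flush
[18] P0: store L3 := 69 | P0:M(69), P1:I, P2:I, P3:I | bus: BusRdX,Flush
[19] P2: store L5 := 45 | P0:I, P1:I, P2:M(45), P3:I | bus: BusRdX,Flush
[20] P3: load  L3 | P0:O(69), P1:I, P2:I, P3:S(69) | bus: BusRd
[21] P2: load  L3 | P0:O(69), P1:I, P2:S(69), P3:S(69) | bus: BusRd
[22] P2: load  L4 | P0:O(58), P1:I, P2:S(58), P3:I | bus: BusRd
[23] P2: load  L5 | P0:I, P1:I, P2:M(45), P3:I | bus: none
[24] P0: store L0 := 53 | P0:M(53), P1:I, P2:I, P3:I | bus: BusRdX,Flush
[25] P3: load  L1 | P0:I, P1:I, P2:O(9), P3:S(9) | bus: BusRd
[26] P1: load  L5 | P0:I, P1:S(45), P2:O(45), P3:I | bus: BusRd
[27] P3: store L6 := 20 | P0:I, P1:I, P2:I, P3:M(20) | bus: none
[28] P3: store L1 := 20 | P0:I, P1:I, P2:I, P3:M(20) | bus: BusUpgr,Flush
[29] P3: store L1 := 87 | P0:I, P1:I, P2:I, P3:M(87) | bus: none
[30] P0: load  L4 | P0:O(58), P1:I, P2:S(58), P3:I | bus: none

bus = BusRd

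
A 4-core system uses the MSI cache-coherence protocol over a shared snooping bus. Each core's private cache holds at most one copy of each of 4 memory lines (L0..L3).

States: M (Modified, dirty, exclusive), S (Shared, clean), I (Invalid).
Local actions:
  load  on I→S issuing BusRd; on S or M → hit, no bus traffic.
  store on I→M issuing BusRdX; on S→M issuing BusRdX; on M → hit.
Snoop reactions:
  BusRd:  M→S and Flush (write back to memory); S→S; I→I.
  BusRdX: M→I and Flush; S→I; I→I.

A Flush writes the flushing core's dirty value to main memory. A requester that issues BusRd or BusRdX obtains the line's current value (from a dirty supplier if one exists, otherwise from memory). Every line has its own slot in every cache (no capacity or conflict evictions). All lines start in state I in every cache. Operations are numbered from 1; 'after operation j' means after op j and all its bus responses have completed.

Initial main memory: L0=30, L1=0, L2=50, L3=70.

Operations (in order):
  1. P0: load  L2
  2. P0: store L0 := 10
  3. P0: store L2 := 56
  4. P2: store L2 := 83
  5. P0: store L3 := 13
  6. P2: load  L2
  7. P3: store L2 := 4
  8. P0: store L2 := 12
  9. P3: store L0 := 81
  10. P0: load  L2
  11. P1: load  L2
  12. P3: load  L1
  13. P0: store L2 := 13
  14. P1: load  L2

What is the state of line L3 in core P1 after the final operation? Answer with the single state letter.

[1] P0: load  L2 | P0:S(50), P1:I, P2:I, P3:I | bus: BusRd
[2] P0: store L0 := 10 | P0:M(10), P1:I, P2:I, P3:I | bus: BusRdX
[3] P0: store L2 := 56 | P0:M(56), P1:I, P2:I, P3:I | bus: BusRdX
[4] P2: store L2 := 83 | P0:I, P1:I, P2:M(83), P3:I | bus: BusRdX,Flush
[5] P0: store L3 := 13 | P0:M(13), P1:I, P2:I, P3:I | bus: BusRdX
[6] P2: load  L2 | P0:I, P1:I, P2:M(83), P3:I | bus: none
[7] P3: store L2 := 4 | P0:I, P1:I, P2:I, P3:M(4) | bus: BusRdX,Flush
[8] P0: store L2 := 12 | P0:M(12), P1:I, P2:I, P3:I | bus: BusRdX,Flush
[9] P3: store L0 := 81 | P0:I, P1:I, P2:I, P3:M(81) | bus: BusRdX,Flush
[10] P0: load  L2 | P0:M(12), P1:I, P2:I, P3:I | bus: none
[11] P1: load  L2 | P0:S(12), P1:S(12), P2:I, P3:I | bus: BusRd,Flush
[12] P3: load  L1 | P0:I, P1:I, P2:I, P3:S(0) | bus: BusRd
[13] P0: store L2 := 13 | P0:M(13), P1:I, P2:I, P3:I | bus: BusRdX
[14] P1: load  L2 | P0:S(13), P1:S(13), P2:I, P3:I | bus: BusRd,Flush

state = I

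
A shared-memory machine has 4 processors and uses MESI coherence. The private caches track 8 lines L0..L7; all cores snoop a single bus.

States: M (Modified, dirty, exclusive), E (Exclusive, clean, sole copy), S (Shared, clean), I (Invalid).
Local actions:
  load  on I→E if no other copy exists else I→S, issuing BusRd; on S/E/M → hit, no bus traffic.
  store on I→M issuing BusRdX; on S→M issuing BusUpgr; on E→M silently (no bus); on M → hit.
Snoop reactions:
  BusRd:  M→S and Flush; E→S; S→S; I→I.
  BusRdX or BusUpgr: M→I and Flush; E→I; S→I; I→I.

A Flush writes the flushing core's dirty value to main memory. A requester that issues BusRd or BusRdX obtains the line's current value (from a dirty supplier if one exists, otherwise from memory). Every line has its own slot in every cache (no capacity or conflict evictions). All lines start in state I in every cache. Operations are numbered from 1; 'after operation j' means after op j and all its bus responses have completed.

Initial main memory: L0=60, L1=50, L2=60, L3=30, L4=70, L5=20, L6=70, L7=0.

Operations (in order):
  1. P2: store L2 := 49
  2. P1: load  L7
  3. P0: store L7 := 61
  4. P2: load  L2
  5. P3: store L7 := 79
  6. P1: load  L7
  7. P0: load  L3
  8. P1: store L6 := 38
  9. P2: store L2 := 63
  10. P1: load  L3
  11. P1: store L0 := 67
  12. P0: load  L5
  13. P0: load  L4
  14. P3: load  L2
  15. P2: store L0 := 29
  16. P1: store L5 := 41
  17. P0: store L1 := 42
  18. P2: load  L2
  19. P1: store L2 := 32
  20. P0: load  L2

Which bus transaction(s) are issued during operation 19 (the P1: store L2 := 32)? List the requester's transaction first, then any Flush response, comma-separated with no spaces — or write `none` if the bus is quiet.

1. P2: store L2 := 49  bus=[BusRdX]  L2: P0=I P1=I P2=M P3=I  mem[L2]=60
2. P1: load  L7  bus=[BusRd]  L7: P0=I P1=E P2=I P3=I  mem[L7]=0
3. P0: store L7 := 61  bus=[BusRdX]  L7: P0=M P1=I P2=I P3=I  mem[L7]=0
4. P2: load  L2  bus=[-]  L2: P0=I P1=I P2=M P3=I  mem[L2]=60
5. P3: store L7 := 79  bus=[BusRdX,Flush]  L7: P0=I P1=I P2=I P3=M  mem[L7]=61
6. P1: load  L7  bus=[BusRd,Flush]  L7: P0=I P1=S P2=I P3=S  mem[L7]=79
7. P0: load  L3  bus=[BusRd]  L3: P0=E P1=I P2=I P3=I  mem[L3]=30
8. P1: store L6 := 38  bus=[BusRdX]  L6: P0=I P1=M P2=I P3=I  mem[L6]=70
9. P2: store L2 := 63  bus=[-]  L2: P0=I P1=I P2=M P3=I  mem[L2]=60
10. P1: load  L3  bus=[BusRd]  L3: P0=S P1=S P2=I P3=I  mem[L3]=30
11. P1: store L0 := 67  bus=[BusRdX]  L0: P0=I P1=M P2=I P3=I  mem[L0]=60
12. P0: load  L5  bus=[BusRd]  L5: P0=E P1=I P2=I P3=I  mem[L5]=20
13. P0: load  L4  bus=[BusRd]  L4: P0=E P1=I P2=I P3=I  mem[L4]=70
14. P3: load  L2  bus=[BusRd,Flush]  L2: P0=I P1=I P2=S P3=S  mem[L2]=63
15. P2: store L0 := 29  bus=[BusRdX,Flush]  L0: P0=I P1=I P2=M P3=I  mem[L0]=67
16. P1: store L5 := 41  bus=[BusRdX]  L5: P0=I P1=M P2=I P3=I  mem[L5]=20
17. P0: store L1 := 42  bus=[BusRdX]  L1: P0=M P1=I P2=I P3=I  mem[L1]=50
18. P2: load  L2  bus=[-]  L2: P0=I P1=I P2=S P3=S  mem[L2]=63
19. P1: store L2 := 32  bus=[BusRdX]  L2: P0=I P1=M P2=I P3=I  mem[L2]=63
20. P0: load  L2  bus=[BusRd,Flush]  L2: P0=S P1=S P2=I P3=I  mem[L2]=32

bus = BusRdX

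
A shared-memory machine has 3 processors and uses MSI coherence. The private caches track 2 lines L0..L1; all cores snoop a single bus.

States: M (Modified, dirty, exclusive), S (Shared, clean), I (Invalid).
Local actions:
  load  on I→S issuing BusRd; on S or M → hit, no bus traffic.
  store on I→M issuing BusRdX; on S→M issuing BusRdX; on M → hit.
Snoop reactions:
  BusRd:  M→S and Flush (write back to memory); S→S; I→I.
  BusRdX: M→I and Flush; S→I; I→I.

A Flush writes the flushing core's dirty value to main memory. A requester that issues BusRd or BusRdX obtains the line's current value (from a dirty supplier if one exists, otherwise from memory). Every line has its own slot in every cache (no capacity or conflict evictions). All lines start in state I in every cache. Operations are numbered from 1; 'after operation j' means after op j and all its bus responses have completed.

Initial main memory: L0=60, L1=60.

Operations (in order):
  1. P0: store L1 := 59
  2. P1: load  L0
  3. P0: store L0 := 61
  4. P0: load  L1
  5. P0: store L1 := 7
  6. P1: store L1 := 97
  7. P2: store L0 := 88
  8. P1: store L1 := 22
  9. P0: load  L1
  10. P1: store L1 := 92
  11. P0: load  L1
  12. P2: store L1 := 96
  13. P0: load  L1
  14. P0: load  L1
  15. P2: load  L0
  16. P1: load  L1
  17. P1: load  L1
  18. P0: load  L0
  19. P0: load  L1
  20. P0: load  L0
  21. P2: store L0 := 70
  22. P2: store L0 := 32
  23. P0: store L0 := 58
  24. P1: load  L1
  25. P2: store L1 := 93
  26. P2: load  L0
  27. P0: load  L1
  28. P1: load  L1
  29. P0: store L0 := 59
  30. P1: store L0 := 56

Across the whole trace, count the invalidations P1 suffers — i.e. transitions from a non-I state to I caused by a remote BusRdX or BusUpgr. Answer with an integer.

invalidations = 3

[1] P0: store L1 := 59 | P0:M(59), P1:I, P2:I | bus: BusRdX
[2] P1: load  L0 | P0:I, P1:S(60), P2:I | bus: BusRd
[3] P0: store L0 := 61 | P0:M(61), P1:I, P2:I | bus: BusRdX
[4] P0: load  L1 | P0:M(59), P1:I, P2:I | bus: none
[5] P0: store L1 := 7 | P0:M(7), P1:I, P2:I | bus: none
[6] P1: store L1 := 97 | P0:I, P1:M(97), P2:I | bus: BusRdX,Flush
[7] P2: store L0 := 88 | P0:I, P1:I, P2:M(88) | bus: BusRdX,Flush
[8] P1: store L1 := 22 | P0:I, P1:M(22), P2:I | bus: none
[9] P0: load  L1 | P0:S(22), P1:S(22), P2:I | bus: BusRd,Flush
[10] P1: store L1 := 92 | P0:I, P1:M(92), P2:I | bus: BusRdX
[11] P0: load  L1 | P0:S(92), P1:S(92), P2:I | bus: BusRd,Flush
[12] P2: store L1 := 96 | P0:I, P1:I, P2:M(96) | bus: BusRdX
[13] P0: load  L1 | P0:S(96), P1:I, P2:S(96) | bus: BusRd,Flush
[14] P0: load  L1 | P0:S(96), P1:I, P2:S(96) | bus: none
[15] P2: load  L0 | P0:I, P1:I, P2:M(88) | bus: none
[16] P1: load  L1 | P0:S(96), P1:S(96), P2:S(96) | bus: BusRd
[17] P1: load  L1 | P0:S(96), P1:S(96), P2:S(96) | bus: none
[18] P0: load  L0 | P0:S(88), P1:I, P2:S(88) | bus: BusRd,Flush
[19] P0: load  L1 | P0:S(96), P1:S(96), P2:S(96) | bus: none
[20] P0: load  L0 | P0:S(88), P1:I, P2:S(88) | bus: none
[21] P2: store L0 := 70 | P0:I, P1:I, P2:M(70) | bus: BusRdX
[22] P2: store L0 := 32 | P0:I, P1:I, P2:M(32) | bus: none
[23] P0: store L0 := 58 | P0:M(58), P1:I, P2:I | bus: BusRdX,Flush
[24] P1: load  L1 | P0:S(96), P1:S(96), P2:S(96) | bus: none
[25] P2: store L1 := 93 | P0:I, P1:I, P2:M(93) | bus: BusRdX
[26] P2: load  L0 | P0:S(58), P1:I, P2:S(58) | bus: BusRd,Flush
[27] P0: load  L1 | P0:S(93), P1:I, P2:S(93) | bus: BusRd,Flush
[28] P1: load  L1 | P0:S(93), P1:S(93), P2:S(93) | bus: BusRd
[29] P0: store L0 := 59 | P0:M(59), P1:I, P2:I | bus: BusRdX
[30] P1: store L0 := 56 | P0:I, P1:M(56), P2:I | bus: BusRdX,Flush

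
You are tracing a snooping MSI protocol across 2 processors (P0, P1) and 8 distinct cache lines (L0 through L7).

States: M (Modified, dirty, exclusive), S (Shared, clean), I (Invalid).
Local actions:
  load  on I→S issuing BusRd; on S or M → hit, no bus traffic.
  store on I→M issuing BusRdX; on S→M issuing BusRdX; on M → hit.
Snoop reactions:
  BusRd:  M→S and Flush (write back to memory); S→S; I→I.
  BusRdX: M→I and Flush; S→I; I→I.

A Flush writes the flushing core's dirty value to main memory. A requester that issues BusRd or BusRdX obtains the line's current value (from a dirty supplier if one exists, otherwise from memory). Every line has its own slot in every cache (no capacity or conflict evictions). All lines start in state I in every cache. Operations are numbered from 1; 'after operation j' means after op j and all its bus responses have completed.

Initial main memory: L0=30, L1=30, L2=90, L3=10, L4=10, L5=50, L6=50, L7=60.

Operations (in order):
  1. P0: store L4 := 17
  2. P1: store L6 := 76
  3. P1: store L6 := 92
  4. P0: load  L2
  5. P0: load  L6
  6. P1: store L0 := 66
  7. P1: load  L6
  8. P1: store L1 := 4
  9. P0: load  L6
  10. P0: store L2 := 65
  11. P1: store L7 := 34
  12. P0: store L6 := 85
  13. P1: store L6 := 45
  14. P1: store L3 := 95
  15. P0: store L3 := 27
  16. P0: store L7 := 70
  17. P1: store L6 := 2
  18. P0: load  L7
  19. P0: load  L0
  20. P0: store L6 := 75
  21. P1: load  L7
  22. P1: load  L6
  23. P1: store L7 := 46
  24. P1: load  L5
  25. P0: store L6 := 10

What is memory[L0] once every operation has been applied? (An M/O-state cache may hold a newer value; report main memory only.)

  op1 P0: store L4 := 17 → M/I on L4; bus BusRdX; mem=10
  op2 P1: store L6 := 76 → I/M on L6; bus BusRdX; mem=50
  op3 P1: store L6 := 92 → I/M on L6; bus (none); mem=50
  op4 P0: load  L2 → S/I on L2; bus BusRd; mem=90
  op5 P0: load  L6 → S/S on L6; bus BusRd Flush; mem=92
  op6 P1: store L0 := 66 → I/M on L0; bus BusRdX; mem=30
  op7 P1: load  L6 → S/S on L6; bus (none); mem=92
  op8 P1: store L1 := 4 → I/M on L1; bus BusRdX; mem=30
  op9 P0: load  L6 → S/S on L6; bus (none); mem=92
  op10 P0: store L2 := 65 → M/I on L2; bus BusRdX; mem=90
  op11 P1: store L7 := 34 → I/M on L7; bus BusRdX; mem=60
  op12 P0: store L6 := 85 → M/I on L6; bus BusRdX; mem=92
  op13 P1: store L6 := 45 → I/M on L6; bus BusRdX Flush; mem=85
  op14 P1: store L3 := 95 → I/M on L3; bus BusRdX; mem=10
  op15 P0: store L3 := 27 → M/I on L3; bus BusRdX Flush; mem=95
  op16 P0: store L7 := 70 → M/I on L7; bus BusRdX Flush; mem=34
  op17 P1: store L6 := 2 → I/M on L6; bus (none); mem=85
  op18 P0: load  L7 → M/I on L7; bus (none); mem=34
  op19 P0: load  L0 → S/S on L0; bus BusRd Flush; mem=66
  op20 P0: store L6 := 75 → M/I on L6; bus BusRdX Flush; mem=2
  op21 P1: load  L7 → S/S on L7; bus BusRd Flush; mem=70
  op22 P1: load  L6 → S/S on L6; bus BusRd Flush; mem=75
  op23 P1: store L7 := 46 → I/M on L7; bus BusRdX; mem=70
  op24 P1: load  L5 → I/S on L5; bus BusRd; mem=50
  op25 P0: store L6 := 10 → M/I on L6; bus BusRdX; mem=75

memory[L0] = 66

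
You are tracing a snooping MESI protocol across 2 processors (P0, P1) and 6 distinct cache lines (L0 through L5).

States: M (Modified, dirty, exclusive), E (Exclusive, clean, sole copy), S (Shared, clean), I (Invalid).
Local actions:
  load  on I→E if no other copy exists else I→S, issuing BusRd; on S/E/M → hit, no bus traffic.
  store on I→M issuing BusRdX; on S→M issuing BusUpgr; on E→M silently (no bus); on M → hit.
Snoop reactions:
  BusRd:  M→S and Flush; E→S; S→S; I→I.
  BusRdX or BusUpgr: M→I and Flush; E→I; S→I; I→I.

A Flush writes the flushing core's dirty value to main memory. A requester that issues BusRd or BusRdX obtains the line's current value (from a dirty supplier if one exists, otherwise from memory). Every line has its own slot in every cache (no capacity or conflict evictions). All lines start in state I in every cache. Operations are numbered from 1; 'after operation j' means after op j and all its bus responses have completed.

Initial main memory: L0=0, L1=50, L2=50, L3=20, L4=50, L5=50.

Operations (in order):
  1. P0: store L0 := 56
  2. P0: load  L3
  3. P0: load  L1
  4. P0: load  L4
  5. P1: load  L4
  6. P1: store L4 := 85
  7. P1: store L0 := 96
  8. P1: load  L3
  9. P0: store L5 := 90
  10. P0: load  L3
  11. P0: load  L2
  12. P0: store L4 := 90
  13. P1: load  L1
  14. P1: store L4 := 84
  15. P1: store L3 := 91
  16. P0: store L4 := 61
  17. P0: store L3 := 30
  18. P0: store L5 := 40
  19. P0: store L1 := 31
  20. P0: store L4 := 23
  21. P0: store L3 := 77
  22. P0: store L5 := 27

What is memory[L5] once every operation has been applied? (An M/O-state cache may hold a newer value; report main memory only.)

1. P0: store L0 := 56  bus=[BusRdX]  L0: P0=M P1=I  mem[L0]=0
2. P0: load  L3  bus=[BusRd]  L3: P0=E P1=I  mem[L3]=20
3. P0: load  L1  bus=[BusRd]  L1: P0=E P1=I  mem[L1]=50
4. P0: load  L4  bus=[BusRd]  L4: P0=E P1=I  mem[L4]=50
5. P1: load  L4  bus=[BusRd]  L4: P0=S P1=S  mem[L4]=50
6. P1: store L4 := 85  bus=[BusUpgr]  L4: P0=I P1=M  mem[L4]=50
7. P1: store L0 := 96  bus=[BusRdX,Flush]  L0: P0=I P1=M  mem[L0]=56
8. P1: load  L3  bus=[BusRd]  L3: P0=S P1=S  mem[L3]=20
9. P0: store L5 := 90  bus=[BusRdX]  L5: P0=M P1=I  mem[L5]=50
10. P0: load  L3  bus=[-]  L3: P0=S P1=S  mem[L3]=20
11. P0: load  L2  bus=[BusRd]  L2: P0=E P1=I  mem[L2]=50
12. P0: store L4 := 90  bus=[BusRdX,Flush]  L4: P0=M P1=I  mem[L4]=85
13. P1: load  L1  bus=[BusRd]  L1: P0=S P1=S  mem[L1]=50
14. P1: store L4 := 84  bus=[BusRdX,Flush]  L4: P0=I P1=M  mem[L4]=90
15. P1: store L3 := 91  bus=[BusUpgr]  L3: P0=I P1=M  mem[L3]=20
16. P0: store L4 := 61  bus=[BusRdX,Flush]  L4: P0=M P1=I  mem[L4]=84
17. P0: store L3 := 30  bus=[BusRdX,Flush]  L3: P0=M P1=I  mem[L3]=91
18. P0: store L5 := 40  bus=[-]  L5: P0=M P1=I  mem[L5]=50
19. P0: store L1 := 31  bus=[BusUpgr]  L1: P0=M P1=I  mem[L1]=50
20. P0: store L4 := 23  bus=[-]  L4: P0=M P1=I  mem[L4]=84
21. P0: store L3 := 77  bus=[-]  L3: P0=M P1=I  mem[L3]=91
22. P0: store L5 := 27  bus=[-]  L5: P0=M P1=I  mem[L5]=50

memory[L5] = 50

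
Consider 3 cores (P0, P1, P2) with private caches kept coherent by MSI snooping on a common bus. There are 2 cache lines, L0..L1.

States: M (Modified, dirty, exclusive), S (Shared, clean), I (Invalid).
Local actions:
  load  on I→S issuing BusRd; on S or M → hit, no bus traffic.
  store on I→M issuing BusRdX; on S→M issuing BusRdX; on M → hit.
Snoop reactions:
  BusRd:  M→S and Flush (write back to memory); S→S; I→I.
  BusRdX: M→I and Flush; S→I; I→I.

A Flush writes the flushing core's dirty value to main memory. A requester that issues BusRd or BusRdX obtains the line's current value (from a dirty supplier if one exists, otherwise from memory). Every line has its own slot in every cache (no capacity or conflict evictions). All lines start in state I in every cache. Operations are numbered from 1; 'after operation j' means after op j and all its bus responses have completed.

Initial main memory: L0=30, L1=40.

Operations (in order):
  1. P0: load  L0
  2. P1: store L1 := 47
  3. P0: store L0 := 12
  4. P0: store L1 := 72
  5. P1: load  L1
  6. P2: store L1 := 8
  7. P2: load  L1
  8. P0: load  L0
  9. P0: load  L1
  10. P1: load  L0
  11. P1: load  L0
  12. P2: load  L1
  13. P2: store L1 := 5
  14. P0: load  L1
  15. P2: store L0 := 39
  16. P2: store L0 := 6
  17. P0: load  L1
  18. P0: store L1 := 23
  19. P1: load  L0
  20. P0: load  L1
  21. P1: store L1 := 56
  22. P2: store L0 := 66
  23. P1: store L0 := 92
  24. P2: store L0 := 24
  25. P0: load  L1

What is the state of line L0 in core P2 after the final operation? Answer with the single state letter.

state = M

  op1 P0: load  L0 → S/I/I on L0; bus BusRd; mem=30
  op2 P1: store L1 := 47 → I/M/I on L1; bus BusRdX; mem=40
  op3 P0: store L0 := 12 → M/I/I on L0; bus BusRdX; mem=30
  op4 P0: store L1 := 72 → M/I/I on L1; bus BusRdX Flush; mem=47
  op5 P1: load  L1 → S/S/I on L1; bus BusRd Flush; mem=72
  op6 P2: store L1 := 8 → I/I/M on L1; bus BusRdX; mem=72
  op7 P2: load  L1 → I/I/M on L1; bus (none); mem=72
  op8 P0: load  L0 → M/I/I on L0; bus (none); mem=30
  op9 P0: load  L1 → S/I/S on L1; bus BusRd Flush; mem=8
  op10 P1: load  L0 → S/S/I on L0; bus BusRd Flush; mem=12
  op11 P1: load  L0 → S/S/I on L0; bus (none); mem=12
  op12 P2: load  L1 → S/I/S on L1; bus (none); mem=8
  op13 P2: store L1 := 5 → I/I/M on L1; bus BusRdX; mem=8
  op14 P0: load  L1 → S/I/S on L1; bus BusRd Flush; mem=5
  op15 P2: store L0 := 39 → I/I/M on L0; bus BusRdX; mem=12
  op16 P2: store L0 := 6 → I/I/M on L0; bus (none); mem=12
  op17 P0: load  L1 → S/I/S on L1; bus (none); mem=5
  op18 P0: store L1 := 23 → M/I/I on L1; bus BusRdX; mem=5
  op19 P1: load  L0 → I/S/S on L0; bus BusRd Flush; mem=6
  op20 P0: load  L1 → M/I/I on L1; bus (none); mem=5
  op21 P1: store L1 := 56 → I/M/I on L1; bus BusRdX Flush; mem=23
  op22 P2: store L0 := 66 → I/I/M on L0; bus BusRdX; mem=6
  op23 P1: store L0 := 92 → I/M/I on L0; bus BusRdX Flush; mem=66
  op24 P2: store L0 := 24 → I/I/M on L0; bus BusRdX Flush; mem=92
  op25 P0: load  L1 → S/S/I on L1; bus BusRd Flush; mem=56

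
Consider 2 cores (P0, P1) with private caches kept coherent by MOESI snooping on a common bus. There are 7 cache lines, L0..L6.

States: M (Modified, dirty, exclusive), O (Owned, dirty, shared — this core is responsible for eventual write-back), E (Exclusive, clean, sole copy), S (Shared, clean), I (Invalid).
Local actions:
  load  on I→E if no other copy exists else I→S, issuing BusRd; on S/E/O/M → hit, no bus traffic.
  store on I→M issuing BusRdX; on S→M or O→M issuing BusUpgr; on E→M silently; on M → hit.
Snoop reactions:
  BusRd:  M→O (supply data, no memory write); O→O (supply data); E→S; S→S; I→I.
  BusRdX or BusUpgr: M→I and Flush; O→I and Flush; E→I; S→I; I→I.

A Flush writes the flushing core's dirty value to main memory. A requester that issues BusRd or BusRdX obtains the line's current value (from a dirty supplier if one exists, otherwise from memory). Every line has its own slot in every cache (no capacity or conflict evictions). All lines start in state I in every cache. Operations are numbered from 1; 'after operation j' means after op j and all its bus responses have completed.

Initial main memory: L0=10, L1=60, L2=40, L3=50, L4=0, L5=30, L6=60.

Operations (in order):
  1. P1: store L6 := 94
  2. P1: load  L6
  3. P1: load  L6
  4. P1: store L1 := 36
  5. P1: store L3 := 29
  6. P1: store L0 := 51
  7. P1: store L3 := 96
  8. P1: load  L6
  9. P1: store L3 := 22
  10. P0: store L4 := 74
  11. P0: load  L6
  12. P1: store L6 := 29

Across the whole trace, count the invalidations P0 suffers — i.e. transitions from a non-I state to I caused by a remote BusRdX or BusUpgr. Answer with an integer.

[1] P1: store L6 := 94 | P0:I, P1:M(94) | bus: BusRdX
[2] P1: load  L6 | P0:I, P1:M(94) | bus: none
[3] P1: load  L6 | P0:I, P1:M(94) | bus: none
[4] P1: store L1 := 36 | P0:I, P1:M(36) | bus: BusRdX
[5] P1: store L3 := 29 | P0:I, P1:M(29) | bus: BusRdX
[6] P1: store L0 := 51 | P0:I, P1:M(51) | bus: BusRdX
[7] P1: store L3 := 96 | P0:I, P1:M(96) | bus: none
[8] P1: load  L6 | P0:I, P1:M(94) | bus: none
[9] P1: store L3 := 22 | P0:I, P1:M(22) | bus: none
[10] P0: store L4 := 74 | P0:M(74), P1:I | bus: BusRdX
[11] P0: load  L6 | P0:S(94), P1:O(94) | bus: BusRd
[12] P1: store L6 := 29 | P0:I, P1:M(29) | bus: BusUpgr

invalidations = 1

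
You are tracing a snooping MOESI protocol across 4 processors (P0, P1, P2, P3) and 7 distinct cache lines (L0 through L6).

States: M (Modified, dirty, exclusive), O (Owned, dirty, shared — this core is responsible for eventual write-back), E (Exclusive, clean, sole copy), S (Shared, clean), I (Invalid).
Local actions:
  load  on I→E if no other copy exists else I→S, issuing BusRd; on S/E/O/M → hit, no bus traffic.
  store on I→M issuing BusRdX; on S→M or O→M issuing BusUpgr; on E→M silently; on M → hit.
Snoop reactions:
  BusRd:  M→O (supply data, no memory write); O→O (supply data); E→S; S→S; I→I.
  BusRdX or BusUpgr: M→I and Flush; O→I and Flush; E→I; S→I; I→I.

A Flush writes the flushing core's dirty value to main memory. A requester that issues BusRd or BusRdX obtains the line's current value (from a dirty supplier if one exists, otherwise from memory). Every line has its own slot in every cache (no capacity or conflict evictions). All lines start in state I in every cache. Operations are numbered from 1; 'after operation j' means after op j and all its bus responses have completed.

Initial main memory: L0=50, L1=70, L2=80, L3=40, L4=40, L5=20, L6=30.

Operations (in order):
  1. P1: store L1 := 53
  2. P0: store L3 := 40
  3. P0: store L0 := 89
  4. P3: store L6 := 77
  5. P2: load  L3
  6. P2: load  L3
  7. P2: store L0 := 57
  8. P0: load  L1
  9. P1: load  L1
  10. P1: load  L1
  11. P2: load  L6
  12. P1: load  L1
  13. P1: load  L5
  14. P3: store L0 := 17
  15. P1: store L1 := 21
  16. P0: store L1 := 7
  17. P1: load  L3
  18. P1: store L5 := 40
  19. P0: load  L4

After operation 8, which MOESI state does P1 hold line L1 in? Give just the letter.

state = O

  op1 P1: store L1 := 53 → I/M/I/I on L1; bus BusRdX; mem=70
  op2 P0: store L3 := 40 → M/I/I/I on L3; bus BusRdX; mem=40
  op3 P0: store L0 := 89 → M/I/I/I on L0; bus BusRdX; mem=50
  op4 P3: store L6 := 77 → I/I/I/M on L6; bus BusRdX; mem=30
  op5 P2: load  L3 → O/I/S/I on L3; bus BusRd; mem=40
  op6 P2: load  L3 → O/I/S/I on L3; bus (none); mem=40
  op7 P2: store L0 := 57 → I/I/M/I on L0; bus BusRdX Flush; mem=89
  op8 P0: load  L1 → S/O/I/I on L1; bus BusRd; mem=70
  op9 P1: load  L1 → S/O/I/I on L1; bus (none); mem=70
  op10 P1: load  L1 → S/O/I/I on L1; bus (none); mem=70
  op11 P2: load  L6 → I/I/S/O on L6; bus BusRd; mem=30
  op12 P1: load  L1 → S/O/I/I on L1; bus (none); mem=70
  op13 P1: load  L5 → I/E/I/I on L5; bus BusRd; mem=20
  op14 P3: store L0 := 17 → I/I/I/M on L0; bus BusRdX Flush; mem=57
  op15 P1: store L1 := 21 → I/M/I/I on L1; bus BusUpgr; mem=70
  op16 P0: store L1 := 7 → M/I/I/I on L1; bus BusRdX Flush; mem=21
  op17 P1: load  L3 → O/S/S/I on L3; bus BusRd; mem=40
  op18 P1: store L5 := 40 → I/M/I/I on L5; bus (none); mem=20
  op19 P0: load  L4 → E/I/I/I on L4; bus BusRd; mem=40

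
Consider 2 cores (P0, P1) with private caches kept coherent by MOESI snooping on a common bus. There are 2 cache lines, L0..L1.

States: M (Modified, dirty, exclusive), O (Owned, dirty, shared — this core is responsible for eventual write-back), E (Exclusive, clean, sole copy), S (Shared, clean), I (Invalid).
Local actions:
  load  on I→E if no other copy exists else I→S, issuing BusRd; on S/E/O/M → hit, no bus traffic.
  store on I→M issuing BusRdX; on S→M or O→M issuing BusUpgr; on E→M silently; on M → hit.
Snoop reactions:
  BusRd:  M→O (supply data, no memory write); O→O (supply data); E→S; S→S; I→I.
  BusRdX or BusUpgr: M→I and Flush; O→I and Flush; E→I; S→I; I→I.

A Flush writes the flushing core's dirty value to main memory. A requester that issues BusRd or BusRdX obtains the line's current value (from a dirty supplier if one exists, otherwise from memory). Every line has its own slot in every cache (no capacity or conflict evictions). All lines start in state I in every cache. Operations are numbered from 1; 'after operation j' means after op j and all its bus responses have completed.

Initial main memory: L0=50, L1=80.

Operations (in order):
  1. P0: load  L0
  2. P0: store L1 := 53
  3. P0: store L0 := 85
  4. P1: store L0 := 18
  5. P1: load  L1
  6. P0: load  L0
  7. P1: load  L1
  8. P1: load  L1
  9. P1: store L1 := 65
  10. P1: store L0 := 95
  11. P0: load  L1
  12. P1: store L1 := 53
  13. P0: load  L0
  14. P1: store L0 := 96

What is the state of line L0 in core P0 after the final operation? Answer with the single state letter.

state = I

[1] P0: load  L0 | P0:E(50), P1:I | bus: BusRd
[2] P0: store L1 := 53 | P0:M(53), P1:I | bus: BusRdX
[3] P0: store L0 := 85 | P0:M(85), P1:I | bus: none
[4] P1: store L0 := 18 | P0:I, P1:M(18) | bus: BusRdX,Flush
[5] P1: load  L1 | P0:O(53), P1:S(53) | bus: BusRd
[6] P0: load  L0 | P0:S(18), P1:O(18) | bus: BusRd
[7] P1: load  L1 | P0:O(53), P1:S(53) | bus: none
[8] P1: load  L1 | P0:O(53), P1:S(53) | bus: none
[9] P1: store L1 := 65 | P0:I, P1:M(65) | bus: BusUpgr,Flush
[10] P1: store L0 := 95 | P0:I, P1:M(95) | bus: BusUpgr
[11] P0: load  L1 | P0:S(65), P1:O(65) | bus: BusRd
[12] P1: store L1 := 53 | P0:I, P1:M(53) | bus: BusUpgr
[13] P0: load  L0 | P0:S(95), P1:O(95) | bus: BusRd
[14] P1: store L0 := 96 | P0:I, P1:M(96) | bus: BusUpgr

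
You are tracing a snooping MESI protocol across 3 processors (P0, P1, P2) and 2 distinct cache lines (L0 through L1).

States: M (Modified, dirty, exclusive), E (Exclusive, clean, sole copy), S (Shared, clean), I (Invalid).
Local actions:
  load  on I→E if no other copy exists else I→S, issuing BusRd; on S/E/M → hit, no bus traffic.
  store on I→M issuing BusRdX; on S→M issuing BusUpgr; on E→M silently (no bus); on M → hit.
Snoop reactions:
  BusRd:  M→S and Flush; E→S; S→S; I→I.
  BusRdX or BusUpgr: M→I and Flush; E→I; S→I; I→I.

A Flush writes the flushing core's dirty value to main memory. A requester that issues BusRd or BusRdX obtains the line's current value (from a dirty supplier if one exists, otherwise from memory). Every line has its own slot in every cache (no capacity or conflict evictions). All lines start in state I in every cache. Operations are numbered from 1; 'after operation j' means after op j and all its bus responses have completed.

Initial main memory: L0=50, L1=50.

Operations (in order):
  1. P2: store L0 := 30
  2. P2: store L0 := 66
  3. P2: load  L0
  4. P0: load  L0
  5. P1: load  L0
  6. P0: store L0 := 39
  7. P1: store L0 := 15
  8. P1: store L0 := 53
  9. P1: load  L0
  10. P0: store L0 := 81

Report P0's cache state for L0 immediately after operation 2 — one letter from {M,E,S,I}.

state = I

  op1 P2: store L0 := 30 → I/I/M on L0; bus BusRdX; mem=50
  op2 P2: store L0 := 66 → I/I/M on L0; bus (none); mem=50
  op3 P2: load  L0 → I/I/M on L0; bus (none); mem=50
  op4 P0: load  L0 → S/I/S on L0; bus BusRd Flush; mem=66
  op5 P1: load  L0 → S/S/S on L0; bus BusRd; mem=66
  op6 P0: store L0 := 39 → M/I/I on L0; bus BusUpgr; mem=66
  op7 P1: store L0 := 15 → I/M/I on L0; bus BusRdX Flush; mem=39
  op8 P1: store L0 := 53 → I/M/I on L0; bus (none); mem=39
  op9 P1: load  L0 → I/M/I on L0; bus (none); mem=39
  op10 P0: store L0 := 81 → M/I/I on L0; bus BusRdX Flush; mem=53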